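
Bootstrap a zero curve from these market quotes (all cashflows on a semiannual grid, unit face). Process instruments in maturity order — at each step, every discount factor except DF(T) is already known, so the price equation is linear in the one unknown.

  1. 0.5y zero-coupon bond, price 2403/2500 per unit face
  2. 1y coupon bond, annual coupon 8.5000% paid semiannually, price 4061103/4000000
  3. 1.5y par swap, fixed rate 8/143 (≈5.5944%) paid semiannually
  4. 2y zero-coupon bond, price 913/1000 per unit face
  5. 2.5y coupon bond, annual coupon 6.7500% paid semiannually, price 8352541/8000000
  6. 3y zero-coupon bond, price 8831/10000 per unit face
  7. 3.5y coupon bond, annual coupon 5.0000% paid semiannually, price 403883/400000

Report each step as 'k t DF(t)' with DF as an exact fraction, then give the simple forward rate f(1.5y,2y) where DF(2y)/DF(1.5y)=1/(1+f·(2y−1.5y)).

1 1/2 2403/2500
2 1 9347/10000
3 3/2 2303/2500
4 2 913/1000
5 5/2 4441/5000
6 3 8831/10000
7 7/2 8509/10000
f(1.5y,2y) = ((2303/2500)/(913/1000) − 1)/(1/2) = 82/4565 ≈ 1.7963%

step 1 [0.5y] zero: DF = P = 2403/2500 ≈ 0.961200
step 2 [1y] bond c/2=17/400: DF=(4061103/4000000 − 17/400·(0.961200))/(1+17/400) = 9347/10000 ≈ 0.934700
step 3 [1.5y] swap r/2=4/143: DF=(1 − 4/143·(0.961200+0.934700))/(1+4/143) = 2303/2500 ≈ 0.921200
step 4 [2y] zero: DF = P = 913/1000 ≈ 0.913000
step 5 [2.5y] bond c/2=27/800: DF=(8352541/8000000 − 27/800·(0.961200+0.934700+0.921200+0.913000))/(1+27/800) = 4441/5000 ≈ 0.888200
step 6 [3y] zero: DF = P = 8831/10000 ≈ 0.883100
step 7 [3.5y] bond c/2=1/40: DF=(403883/400000 − 1/40·(0.961200+0.934700+0.921200+0.913000+0.888200+0.883100))/(1+1/40) = 8509/10000 ≈ 0.850900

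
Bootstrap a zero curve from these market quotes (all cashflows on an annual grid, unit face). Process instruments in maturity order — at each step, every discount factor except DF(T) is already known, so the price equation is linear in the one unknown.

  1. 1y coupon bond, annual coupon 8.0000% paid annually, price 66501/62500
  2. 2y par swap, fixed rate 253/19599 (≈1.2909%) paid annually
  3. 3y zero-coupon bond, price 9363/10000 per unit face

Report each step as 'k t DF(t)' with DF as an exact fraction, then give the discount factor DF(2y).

step 1 [1y] bond c/1=2/25: DF=(66501/62500 − 2/25·(0))/(1+2/25) = 2463/2500 ≈ 0.985200
step 2 [2y] swap r/1=253/19599: DF=(1 − 253/19599·(0.985200))/(1+253/19599) = 9747/10000 ≈ 0.974700
step 3 [3y] zero: DF = P = 9363/10000 ≈ 0.936300

1 1 2463/2500
2 2 9747/10000
3 3 9363/10000
DF(2y) = 9747/10000 ≈ 0.974700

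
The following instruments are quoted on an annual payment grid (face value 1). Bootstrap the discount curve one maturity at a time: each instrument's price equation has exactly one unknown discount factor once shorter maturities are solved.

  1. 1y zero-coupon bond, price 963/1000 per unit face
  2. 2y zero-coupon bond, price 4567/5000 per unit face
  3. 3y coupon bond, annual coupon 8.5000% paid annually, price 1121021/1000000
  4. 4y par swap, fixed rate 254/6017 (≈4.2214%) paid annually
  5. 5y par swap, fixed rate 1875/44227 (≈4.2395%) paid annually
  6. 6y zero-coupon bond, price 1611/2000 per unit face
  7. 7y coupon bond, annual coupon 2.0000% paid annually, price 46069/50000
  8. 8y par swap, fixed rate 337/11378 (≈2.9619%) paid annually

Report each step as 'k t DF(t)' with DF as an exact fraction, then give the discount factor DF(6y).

step 1 [1y] zero: DF = P = 963/1000 ≈ 0.963000
step 2 [2y] zero: DF = P = 4567/5000 ≈ 0.913400
step 3 [3y] bond c/1=17/200: DF=(1121021/1000000 − 17/200·(0.963000+0.913400))/(1+17/200) = 4431/5000 ≈ 0.886200
step 4 [4y] swap r/1=254/6017: DF=(1 − 254/6017·(0.963000+0.913400+0.886200))/(1+254/6017) = 2119/2500 ≈ 0.847600
step 5 [5y] swap r/1=1875/44227: DF=(1 − 1875/44227·(0.963000+0.913400+0.886200+0.847600))/(1+1875/44227) = 13/16 ≈ 0.812500
step 6 [6y] zero: DF = P = 1611/2000 ≈ 0.805500
step 7 [7y] bond c/1=1/50: DF=(46069/50000 − 1/50·(0.963000+0.913400+0.886200+0.847600+0.812500+0.805500))/(1+1/50) = 1001/1250 ≈ 0.800800
step 8 [8y] swap r/1=337/11378: DF=(1 − 337/11378·(0.963000+0.913400+0.886200+0.847600+0.812500+0.805500+0.800800))/(1+337/11378) = 3989/5000 ≈ 0.797800

1 1 963/1000
2 2 4567/5000
3 3 4431/5000
4 4 2119/2500
5 5 13/16
6 6 1611/2000
7 7 1001/1250
8 8 3989/5000
DF(6y) = 1611/2000 ≈ 0.805500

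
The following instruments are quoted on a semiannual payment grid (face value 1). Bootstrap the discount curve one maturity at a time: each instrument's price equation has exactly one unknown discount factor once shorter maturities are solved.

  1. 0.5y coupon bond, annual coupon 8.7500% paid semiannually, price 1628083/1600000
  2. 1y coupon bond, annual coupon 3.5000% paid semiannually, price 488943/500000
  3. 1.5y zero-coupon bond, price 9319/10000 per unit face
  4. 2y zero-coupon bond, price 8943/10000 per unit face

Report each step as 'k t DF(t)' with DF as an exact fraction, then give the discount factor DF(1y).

1 1/2 9749/10000
2 1 9443/10000
3 3/2 9319/10000
4 2 8943/10000
DF(1y) = 9443/10000 ≈ 0.944300

step 1 [0.5y] bond c/2=7/160: DF=(1628083/1600000 − 7/160·(0))/(1+7/160) = 9749/10000 ≈ 0.974900
step 2 [1y] bond c/2=7/400: DF=(488943/500000 − 7/400·(0.974900))/(1+7/400) = 9443/10000 ≈ 0.944300
step 3 [1.5y] zero: DF = P = 9319/10000 ≈ 0.931900
step 4 [2y] zero: DF = P = 8943/10000 ≈ 0.894300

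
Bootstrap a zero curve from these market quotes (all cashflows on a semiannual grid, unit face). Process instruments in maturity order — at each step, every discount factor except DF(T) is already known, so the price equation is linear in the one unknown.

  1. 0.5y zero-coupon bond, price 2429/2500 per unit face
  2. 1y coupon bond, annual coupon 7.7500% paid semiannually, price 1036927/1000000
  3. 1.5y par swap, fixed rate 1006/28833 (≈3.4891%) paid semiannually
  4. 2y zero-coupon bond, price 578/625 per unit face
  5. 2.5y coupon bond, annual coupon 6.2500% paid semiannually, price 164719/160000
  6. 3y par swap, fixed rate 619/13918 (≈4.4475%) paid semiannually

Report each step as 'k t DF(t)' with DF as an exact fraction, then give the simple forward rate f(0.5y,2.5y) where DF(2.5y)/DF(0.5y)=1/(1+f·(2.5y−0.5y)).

step 1 [0.5y] zero: DF = P = 2429/2500 ≈ 0.971600
step 2 [1y] bond c/2=31/800: DF=(1036927/1000000 − 31/800·(0.971600))/(1+31/800) = 481/500 ≈ 0.962000
step 3 [1.5y] swap r/2=503/28833: DF=(1 − 503/28833·(0.971600+0.962000))/(1+503/28833) = 9497/10000 ≈ 0.949700
step 4 [2y] zero: DF = P = 578/625 ≈ 0.924800
step 5 [2.5y] bond c/2=1/32: DF=(164719/160000 − 1/32·(0.971600+0.962000+0.949700+0.924800))/(1+1/32) = 8829/10000 ≈ 0.882900
step 6 [3y] swap r/2=619/27836: DF=(1 − 619/27836·(0.971600+0.962000+0.949700+0.924800+0.882900))/(1+619/27836) = 4381/5000 ≈ 0.876200

1 1/2 2429/2500
2 1 481/500
3 3/2 9497/10000
4 2 578/625
5 5/2 8829/10000
6 3 4381/5000
f(0.5y,2.5y) = ((2429/2500)/(8829/10000) − 1)/(2) = 887/17658 ≈ 5.0232%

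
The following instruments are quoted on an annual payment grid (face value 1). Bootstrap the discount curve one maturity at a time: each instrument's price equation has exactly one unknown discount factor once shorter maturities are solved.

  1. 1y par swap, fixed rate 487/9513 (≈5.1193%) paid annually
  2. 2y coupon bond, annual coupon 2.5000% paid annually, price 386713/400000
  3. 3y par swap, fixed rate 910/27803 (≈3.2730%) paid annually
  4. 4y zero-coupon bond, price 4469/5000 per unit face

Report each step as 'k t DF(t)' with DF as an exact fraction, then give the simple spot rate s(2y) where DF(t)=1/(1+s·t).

step 1 [1y] swap r/1=487/9513: DF=(1 − 487/9513·(0))/(1+487/9513) = 9513/10000 ≈ 0.951300
step 2 [2y] bond c/1=1/40: DF=(386713/400000 − 1/40·(0.951300))/(1+1/40) = 23/25 ≈ 0.920000
step 3 [3y] swap r/1=910/27803: DF=(1 − 910/27803·(0.951300+0.920000))/(1+910/27803) = 909/1000 ≈ 0.909000
step 4 [4y] zero: DF = P = 4469/5000 ≈ 0.893800

1 1 9513/10000
2 2 23/25
3 3 909/1000
4 4 4469/5000
s(2y) = (1/(23/25) − 1)/(2) = 1/23 ≈ 4.3478%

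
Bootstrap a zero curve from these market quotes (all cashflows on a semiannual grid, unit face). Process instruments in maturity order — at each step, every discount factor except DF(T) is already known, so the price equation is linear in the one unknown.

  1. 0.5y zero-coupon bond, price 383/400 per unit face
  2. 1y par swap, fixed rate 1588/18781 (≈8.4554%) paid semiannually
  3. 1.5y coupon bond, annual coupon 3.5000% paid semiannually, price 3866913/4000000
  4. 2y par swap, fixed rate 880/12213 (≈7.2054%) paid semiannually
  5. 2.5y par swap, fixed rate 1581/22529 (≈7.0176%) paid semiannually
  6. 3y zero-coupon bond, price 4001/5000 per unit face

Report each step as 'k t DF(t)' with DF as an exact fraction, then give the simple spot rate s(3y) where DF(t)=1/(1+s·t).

step 1 [0.5y] zero: DF = P = 383/400 ≈ 0.957500
step 2 [1y] swap r/2=794/18781: DF=(1 − 794/18781·(0.957500))/(1+794/18781) = 4603/5000 ≈ 0.920600
step 3 [1.5y] bond c/2=7/400: DF=(3866913/4000000 − 7/400·(0.957500+0.920600))/(1+7/400) = 4589/5000 ≈ 0.917800
step 4 [2y] swap r/2=440/12213: DF=(1 − 440/12213·(0.957500+0.920600+0.917800))/(1+440/12213) = 217/250 ≈ 0.868000
step 5 [2.5y] swap r/2=1581/45058: DF=(1 − 1581/45058·(0.957500+0.920600+0.917800+0.868000))/(1+1581/45058) = 8419/10000 ≈ 0.841900
step 6 [3y] zero: DF = P = 4001/5000 ≈ 0.800200

1 1/2 383/400
2 1 4603/5000
3 3/2 4589/5000
4 2 217/250
5 5/2 8419/10000
6 3 4001/5000
s(3y) = (1/(4001/5000) − 1)/(3) = 333/4001 ≈ 8.3229%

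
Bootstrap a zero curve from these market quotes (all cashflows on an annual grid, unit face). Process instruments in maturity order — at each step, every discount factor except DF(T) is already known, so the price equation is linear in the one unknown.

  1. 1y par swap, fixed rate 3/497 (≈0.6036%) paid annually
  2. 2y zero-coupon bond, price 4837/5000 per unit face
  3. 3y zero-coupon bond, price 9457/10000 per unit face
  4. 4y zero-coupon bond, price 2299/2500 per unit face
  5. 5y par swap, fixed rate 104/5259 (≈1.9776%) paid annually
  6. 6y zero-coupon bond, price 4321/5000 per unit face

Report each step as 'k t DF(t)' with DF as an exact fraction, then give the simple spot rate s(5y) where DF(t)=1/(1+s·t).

1 1 497/500
2 2 4837/5000
3 3 9457/10000
4 4 2299/2500
5 5 1133/1250
6 6 4321/5000
s(5y) = (1/(1133/1250) − 1)/(5) = 117/5665 ≈ 2.0653%

step 1 [1y] swap r/1=3/497: DF=(1 − 3/497·(0))/(1+3/497) = 497/500 ≈ 0.994000
step 2 [2y] zero: DF = P = 4837/5000 ≈ 0.967400
step 3 [3y] zero: DF = P = 9457/10000 ≈ 0.945700
step 4 [4y] zero: DF = P = 2299/2500 ≈ 0.919600
step 5 [5y] swap r/1=104/5259: DF=(1 − 104/5259·(0.994000+0.967400+0.945700+0.919600))/(1+104/5259) = 1133/1250 ≈ 0.906400
step 6 [6y] zero: DF = P = 4321/5000 ≈ 0.864200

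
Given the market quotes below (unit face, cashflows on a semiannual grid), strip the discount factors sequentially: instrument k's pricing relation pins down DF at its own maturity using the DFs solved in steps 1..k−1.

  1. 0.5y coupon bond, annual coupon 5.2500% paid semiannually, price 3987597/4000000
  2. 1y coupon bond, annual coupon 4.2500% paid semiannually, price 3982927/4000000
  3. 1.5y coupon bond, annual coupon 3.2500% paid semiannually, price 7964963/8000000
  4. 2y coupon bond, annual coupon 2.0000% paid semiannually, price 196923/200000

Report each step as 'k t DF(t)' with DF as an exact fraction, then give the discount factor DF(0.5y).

1 1/2 4857/5000
2 1 2387/2500
3 3/2 9489/10000
4 2 1183/1250
DF(0.5y) = 4857/5000 ≈ 0.971400

step 1 [0.5y] bond c/2=21/800: DF=(3987597/4000000 − 21/800·(0))/(1+21/800) = 4857/5000 ≈ 0.971400
step 2 [1y] bond c/2=17/800: DF=(3982927/4000000 − 17/800·(0.971400))/(1+17/800) = 2387/2500 ≈ 0.954800
step 3 [1.5y] bond c/2=13/800: DF=(7964963/8000000 − 13/800·(0.971400+0.954800))/(1+13/800) = 9489/10000 ≈ 0.948900
step 4 [2y] bond c/2=1/100: DF=(196923/200000 − 1/100·(0.971400+0.954800+0.948900))/(1+1/100) = 1183/1250 ≈ 0.946400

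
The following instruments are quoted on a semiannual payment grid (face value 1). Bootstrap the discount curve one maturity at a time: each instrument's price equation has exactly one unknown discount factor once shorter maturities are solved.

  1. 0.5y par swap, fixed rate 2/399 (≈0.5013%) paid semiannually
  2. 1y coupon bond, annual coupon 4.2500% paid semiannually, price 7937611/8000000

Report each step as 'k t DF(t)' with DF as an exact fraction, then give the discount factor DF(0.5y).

1 1/2 399/400
2 1 2377/2500
DF(0.5y) = 399/400 ≈ 0.997500

step 1 [0.5y] swap r/2=1/399: DF=(1 − 1/399·(0))/(1+1/399) = 399/400 ≈ 0.997500
step 2 [1y] bond c/2=17/800: DF=(7937611/8000000 − 17/800·(0.997500))/(1+17/800) = 2377/2500 ≈ 0.950800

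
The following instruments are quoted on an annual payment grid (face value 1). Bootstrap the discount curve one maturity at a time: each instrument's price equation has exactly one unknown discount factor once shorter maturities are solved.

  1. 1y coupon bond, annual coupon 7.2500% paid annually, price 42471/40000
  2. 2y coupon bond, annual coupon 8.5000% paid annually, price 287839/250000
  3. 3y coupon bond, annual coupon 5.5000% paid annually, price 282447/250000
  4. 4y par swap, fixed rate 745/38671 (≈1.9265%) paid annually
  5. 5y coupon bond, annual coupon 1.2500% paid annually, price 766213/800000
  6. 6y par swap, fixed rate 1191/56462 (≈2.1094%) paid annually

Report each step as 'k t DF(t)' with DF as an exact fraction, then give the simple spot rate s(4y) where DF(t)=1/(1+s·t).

step 1 [1y] bond c/1=29/400: DF=(42471/40000 − 29/400·(0))/(1+29/400) = 99/100 ≈ 0.990000
step 2 [2y] bond c/1=17/200: DF=(287839/250000 − 17/200·(0.990000))/(1+17/200) = 2459/2500 ≈ 0.983600
step 3 [3y] bond c/1=11/200: DF=(282447/250000 − 11/200·(0.990000+0.983600))/(1+11/200) = 121/125 ≈ 0.968000
step 4 [4y] swap r/1=745/38671: DF=(1 − 745/38671·(0.990000+0.983600+0.968000))/(1+745/38671) = 1851/2000 ≈ 0.925500
step 5 [5y] bond c/1=1/80: DF=(766213/800000 − 1/80·(0.990000+0.983600+0.968000+0.925500))/(1+1/80) = 4491/5000 ≈ 0.898200
step 6 [6y] swap r/1=1191/56462: DF=(1 − 1191/56462·(0.990000+0.983600+0.968000+0.925500+0.898200))/(1+1191/56462) = 8809/10000 ≈ 0.880900

1 1 99/100
2 2 2459/2500
3 3 121/125
4 4 1851/2000
5 5 4491/5000
6 6 8809/10000
s(4y) = (1/(1851/2000) − 1)/(4) = 149/7404 ≈ 2.0124%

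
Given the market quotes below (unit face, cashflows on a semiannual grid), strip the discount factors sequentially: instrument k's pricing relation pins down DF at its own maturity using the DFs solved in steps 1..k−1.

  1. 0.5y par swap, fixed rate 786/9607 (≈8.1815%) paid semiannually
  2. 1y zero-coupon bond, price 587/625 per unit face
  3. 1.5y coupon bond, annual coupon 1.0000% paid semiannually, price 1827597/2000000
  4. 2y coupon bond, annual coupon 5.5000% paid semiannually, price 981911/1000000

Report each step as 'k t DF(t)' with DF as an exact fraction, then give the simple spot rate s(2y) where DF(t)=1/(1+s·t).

1 1/2 9607/10000
2 1 587/625
3 3/2 4499/5000
4 2 8807/10000
s(2y) = (1/(8807/10000) − 1)/(2) = 1193/17614 ≈ 6.7730%

step 1 [0.5y] swap r/2=393/9607: DF=(1 − 393/9607·(0))/(1+393/9607) = 9607/10000 ≈ 0.960700
step 2 [1y] zero: DF = P = 587/625 ≈ 0.939200
step 3 [1.5y] bond c/2=1/200: DF=(1827597/2000000 − 1/200·(0.960700+0.939200))/(1+1/200) = 4499/5000 ≈ 0.899800
step 4 [2y] bond c/2=11/400: DF=(981911/1000000 − 11/400·(0.960700+0.939200+0.899800))/(1+11/400) = 8807/10000 ≈ 0.880700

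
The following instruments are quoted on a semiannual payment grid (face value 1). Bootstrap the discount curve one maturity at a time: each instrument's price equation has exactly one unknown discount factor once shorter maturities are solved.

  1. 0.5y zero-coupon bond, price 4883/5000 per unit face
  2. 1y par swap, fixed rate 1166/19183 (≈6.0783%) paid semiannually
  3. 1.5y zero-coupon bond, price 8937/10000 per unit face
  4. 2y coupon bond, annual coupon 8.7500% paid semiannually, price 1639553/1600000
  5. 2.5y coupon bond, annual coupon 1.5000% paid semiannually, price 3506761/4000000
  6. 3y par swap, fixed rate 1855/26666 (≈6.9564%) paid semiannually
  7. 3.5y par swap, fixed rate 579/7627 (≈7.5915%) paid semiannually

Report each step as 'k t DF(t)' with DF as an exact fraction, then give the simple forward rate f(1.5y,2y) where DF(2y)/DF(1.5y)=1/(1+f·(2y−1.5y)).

step 1 [0.5y] zero: DF = P = 4883/5000 ≈ 0.976600
step 2 [1y] swap r/2=583/19183: DF=(1 − 583/19183·(0.976600))/(1+583/19183) = 9417/10000 ≈ 0.941700
step 3 [1.5y] zero: DF = P = 8937/10000 ≈ 0.893700
step 4 [2y] bond c/2=7/160: DF=(1639553/1600000 − 7/160·(0.976600+0.941700+0.893700))/(1+7/160) = 8639/10000 ≈ 0.863900
step 5 [2.5y] bond c/2=3/400: DF=(3506761/4000000 − 3/400·(0.976600+0.941700+0.893700+0.863900))/(1+3/400) = 2107/2500 ≈ 0.842800
step 6 [3y] swap r/2=1855/53332: DF=(1 − 1855/53332·(0.976600+0.941700+0.893700+0.863900+0.842800))/(1+1855/53332) = 1629/2000 ≈ 0.814500
step 7 [3.5y] swap r/2=579/15254: DF=(1 − 579/15254·(0.976600+0.941700+0.893700+0.863900+0.842800+0.814500))/(1+579/15254) = 1921/2500 ≈ 0.768400

1 1/2 4883/5000
2 1 9417/10000
3 3/2 8937/10000
4 2 8639/10000
5 5/2 2107/2500
6 3 1629/2000
7 7/2 1921/2500
f(1.5y,2y) = ((8937/10000)/(8639/10000) − 1)/(1/2) = 596/8639 ≈ 6.8989%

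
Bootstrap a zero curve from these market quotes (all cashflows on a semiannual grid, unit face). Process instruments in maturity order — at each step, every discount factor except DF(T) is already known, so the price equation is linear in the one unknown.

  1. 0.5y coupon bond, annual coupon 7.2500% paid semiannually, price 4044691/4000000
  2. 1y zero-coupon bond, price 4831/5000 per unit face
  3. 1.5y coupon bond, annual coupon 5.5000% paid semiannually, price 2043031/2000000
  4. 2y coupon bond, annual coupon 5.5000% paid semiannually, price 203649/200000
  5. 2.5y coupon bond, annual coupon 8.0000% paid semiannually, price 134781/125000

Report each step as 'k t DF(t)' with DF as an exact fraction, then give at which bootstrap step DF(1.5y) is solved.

step 1 [0.5y] bond c/2=29/800: DF=(4044691/4000000 − 29/800·(0))/(1+29/800) = 4879/5000 ≈ 0.975800
step 2 [1y] zero: DF = P = 4831/5000 ≈ 0.966200
step 3 [1.5y] bond c/2=11/400: DF=(2043031/2000000 − 11/400·(0.975800+0.966200))/(1+11/400) = 4711/5000 ≈ 0.942200
step 4 [2y] bond c/2=11/400: DF=(203649/200000 − 11/400·(0.975800+0.966200+0.942200))/(1+11/400) = 4569/5000 ≈ 0.913800
step 5 [2.5y] bond c/2=1/25: DF=(134781/125000 − 1/25·(0.975800+0.966200+0.942200+0.913800))/(1+1/25) = 8907/10000 ≈ 0.890700

1 1/2 4879/5000
2 1 4831/5000
3 3/2 4711/5000
4 2 4569/5000
5 5/2 8907/10000
DF(1.5y) is solved at step 3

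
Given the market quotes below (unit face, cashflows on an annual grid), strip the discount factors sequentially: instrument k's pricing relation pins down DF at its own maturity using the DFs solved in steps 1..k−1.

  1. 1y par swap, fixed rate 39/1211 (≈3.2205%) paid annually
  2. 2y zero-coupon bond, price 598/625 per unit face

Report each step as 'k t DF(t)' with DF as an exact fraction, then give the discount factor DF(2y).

1 1 1211/1250
2 2 598/625
DF(2y) = 598/625 ≈ 0.956800

step 1 [1y] swap r/1=39/1211: DF=(1 − 39/1211·(0))/(1+39/1211) = 1211/1250 ≈ 0.968800
step 2 [2y] zero: DF = P = 598/625 ≈ 0.956800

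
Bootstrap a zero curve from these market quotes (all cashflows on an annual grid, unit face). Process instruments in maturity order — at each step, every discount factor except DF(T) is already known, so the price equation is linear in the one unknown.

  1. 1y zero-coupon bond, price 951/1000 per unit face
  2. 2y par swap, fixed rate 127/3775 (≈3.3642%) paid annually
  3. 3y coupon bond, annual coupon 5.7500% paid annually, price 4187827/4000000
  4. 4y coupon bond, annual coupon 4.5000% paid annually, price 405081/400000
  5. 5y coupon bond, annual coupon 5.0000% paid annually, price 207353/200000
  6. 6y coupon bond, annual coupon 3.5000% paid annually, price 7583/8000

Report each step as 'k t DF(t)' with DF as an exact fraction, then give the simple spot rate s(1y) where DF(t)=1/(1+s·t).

1 1 951/1000
2 2 1873/2000
3 3 4437/5000
4 4 531/625
5 5 2037/2500
6 6 7657/10000
s(1y) = (1/(951/1000) − 1)/(1) = 49/951 ≈ 5.1525%

step 1 [1y] zero: DF = P = 951/1000 ≈ 0.951000
step 2 [2y] swap r/1=127/3775: DF=(1 − 127/3775·(0.951000))/(1+127/3775) = 1873/2000 ≈ 0.936500
step 3 [3y] bond c/1=23/400: DF=(4187827/4000000 − 23/400·(0.951000+0.936500))/(1+23/400) = 4437/5000 ≈ 0.887400
step 4 [4y] bond c/1=9/200: DF=(405081/400000 − 9/200·(0.951000+0.936500+0.887400))/(1+9/200) = 531/625 ≈ 0.849600
step 5 [5y] bond c/1=1/20: DF=(207353/200000 − 1/20·(0.951000+0.936500+0.887400+0.849600))/(1+1/20) = 2037/2500 ≈ 0.814800
step 6 [6y] bond c/1=7/200: DF=(7583/8000 − 7/200·(0.951000+0.936500+0.887400+0.849600+0.814800))/(1+7/200) = 7657/10000 ≈ 0.765700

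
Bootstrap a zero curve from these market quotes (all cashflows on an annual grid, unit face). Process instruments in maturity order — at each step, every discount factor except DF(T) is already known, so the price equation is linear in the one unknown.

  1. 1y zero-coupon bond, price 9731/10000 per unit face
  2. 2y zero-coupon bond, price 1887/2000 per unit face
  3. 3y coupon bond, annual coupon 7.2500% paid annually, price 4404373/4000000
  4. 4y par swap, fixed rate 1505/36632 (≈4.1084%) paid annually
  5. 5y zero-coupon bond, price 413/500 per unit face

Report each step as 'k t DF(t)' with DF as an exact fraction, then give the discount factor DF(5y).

1 1 9731/10000
2 2 1887/2000
3 3 8971/10000
4 4 1699/2000
5 5 413/500
DF(5y) = 413/500 ≈ 0.826000

step 1 [1y] zero: DF = P = 9731/10000 ≈ 0.973100
step 2 [2y] zero: DF = P = 1887/2000 ≈ 0.943500
step 3 [3y] bond c/1=29/400: DF=(4404373/4000000 − 29/400·(0.973100+0.943500))/(1+29/400) = 8971/10000 ≈ 0.897100
step 4 [4y] swap r/1=1505/36632: DF=(1 − 1505/36632·(0.973100+0.943500+0.897100))/(1+1505/36632) = 1699/2000 ≈ 0.849500
step 5 [5y] zero: DF = P = 413/500 ≈ 0.826000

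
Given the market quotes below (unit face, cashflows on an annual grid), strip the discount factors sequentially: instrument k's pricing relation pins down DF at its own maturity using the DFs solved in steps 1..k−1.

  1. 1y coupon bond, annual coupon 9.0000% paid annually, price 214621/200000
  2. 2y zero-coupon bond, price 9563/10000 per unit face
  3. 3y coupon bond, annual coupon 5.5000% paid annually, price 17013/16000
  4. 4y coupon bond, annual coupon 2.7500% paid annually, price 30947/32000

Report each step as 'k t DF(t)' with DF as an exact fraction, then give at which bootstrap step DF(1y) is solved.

step 1 [1y] bond c/1=9/100: DF=(214621/200000 − 9/100·(0))/(1+9/100) = 1969/2000 ≈ 0.984500
step 2 [2y] zero: DF = P = 9563/10000 ≈ 0.956300
step 3 [3y] bond c/1=11/200: DF=(17013/16000 − 11/200·(0.984500+0.956300))/(1+11/200) = 9067/10000 ≈ 0.906700
step 4 [4y] bond c/1=11/400: DF=(30947/32000 − 11/400·(0.984500+0.956300+0.906700))/(1+11/400) = 173/200 ≈ 0.865000

1 1 1969/2000
2 2 9563/10000
3 3 9067/10000
4 4 173/200
DF(1y) is solved at step 1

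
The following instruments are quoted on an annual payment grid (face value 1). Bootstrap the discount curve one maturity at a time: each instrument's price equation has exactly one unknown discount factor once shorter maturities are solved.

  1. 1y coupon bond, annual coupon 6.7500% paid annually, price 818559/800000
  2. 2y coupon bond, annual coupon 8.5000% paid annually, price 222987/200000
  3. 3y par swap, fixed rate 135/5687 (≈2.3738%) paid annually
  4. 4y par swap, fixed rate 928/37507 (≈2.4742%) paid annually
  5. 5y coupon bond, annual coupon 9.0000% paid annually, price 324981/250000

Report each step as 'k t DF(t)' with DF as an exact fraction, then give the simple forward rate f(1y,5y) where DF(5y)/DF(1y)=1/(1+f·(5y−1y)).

1 1 1917/2000
2 2 381/400
3 3 373/400
4 4 567/625
5 5 8829/10000
f(1y,5y) = ((1917/2000)/(8829/10000) − 1)/(4) = 7/327 ≈ 2.1407%

step 1 [1y] bond c/1=27/400: DF=(818559/800000 − 27/400·(0))/(1+27/400) = 1917/2000 ≈ 0.958500
step 2 [2y] bond c/1=17/200: DF=(222987/200000 − 17/200·(0.958500))/(1+17/200) = 381/400 ≈ 0.952500
step 3 [3y] swap r/1=135/5687: DF=(1 − 135/5687·(0.958500+0.952500))/(1+135/5687) = 373/400 ≈ 0.932500
step 4 [4y] swap r/1=928/37507: DF=(1 − 928/37507·(0.958500+0.952500+0.932500))/(1+928/37507) = 567/625 ≈ 0.907200
step 5 [5y] bond c/1=9/100: DF=(324981/250000 − 9/100·(0.958500+0.952500+0.932500+0.907200))/(1+9/100) = 8829/10000 ≈ 0.882900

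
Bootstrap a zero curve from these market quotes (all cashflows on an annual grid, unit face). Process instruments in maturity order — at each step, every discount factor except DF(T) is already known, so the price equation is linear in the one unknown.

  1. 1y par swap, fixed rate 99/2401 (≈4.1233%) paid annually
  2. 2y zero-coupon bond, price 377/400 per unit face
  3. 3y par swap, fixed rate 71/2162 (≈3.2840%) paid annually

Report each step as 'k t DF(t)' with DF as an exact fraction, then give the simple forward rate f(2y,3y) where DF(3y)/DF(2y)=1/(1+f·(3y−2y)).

step 1 [1y] swap r/1=99/2401: DF=(1 − 99/2401·(0))/(1+99/2401) = 2401/2500 ≈ 0.960400
step 2 [2y] zero: DF = P = 377/400 ≈ 0.942500
step 3 [3y] swap r/1=71/2162: DF=(1 − 71/2162·(0.960400+0.942500))/(1+71/2162) = 9077/10000 ≈ 0.907700

1 1 2401/2500
2 2 377/400
3 3 9077/10000
f(2y,3y) = ((377/400)/(9077/10000) − 1)/(1) = 12/313 ≈ 3.8339%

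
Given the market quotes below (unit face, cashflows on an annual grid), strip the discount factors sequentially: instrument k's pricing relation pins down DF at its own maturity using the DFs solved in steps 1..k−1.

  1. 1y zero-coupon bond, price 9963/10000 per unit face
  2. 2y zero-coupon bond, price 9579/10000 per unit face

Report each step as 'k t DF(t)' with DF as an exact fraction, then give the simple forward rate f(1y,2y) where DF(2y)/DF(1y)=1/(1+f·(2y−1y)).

step 1 [1y] zero: DF = P = 9963/10000 ≈ 0.996300
step 2 [2y] zero: DF = P = 9579/10000 ≈ 0.957900

1 1 9963/10000
2 2 9579/10000
f(1y,2y) = ((9963/10000)/(9579/10000) − 1)/(1) = 128/3193 ≈ 4.0088%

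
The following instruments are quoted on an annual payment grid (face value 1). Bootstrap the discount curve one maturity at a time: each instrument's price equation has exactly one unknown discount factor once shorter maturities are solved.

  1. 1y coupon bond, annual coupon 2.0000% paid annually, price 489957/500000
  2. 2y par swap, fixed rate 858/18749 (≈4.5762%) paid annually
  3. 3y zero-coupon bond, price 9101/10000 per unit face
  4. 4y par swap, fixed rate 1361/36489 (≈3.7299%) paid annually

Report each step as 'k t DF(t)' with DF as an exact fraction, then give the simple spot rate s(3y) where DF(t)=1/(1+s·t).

step 1 [1y] bond c/1=1/50: DF=(489957/500000 − 1/50·(0))/(1+1/50) = 9607/10000 ≈ 0.960700
step 2 [2y] swap r/1=858/18749: DF=(1 − 858/18749·(0.960700))/(1+858/18749) = 4571/5000 ≈ 0.914200
step 3 [3y] zero: DF = P = 9101/10000 ≈ 0.910100
step 4 [4y] swap r/1=1361/36489: DF=(1 − 1361/36489·(0.960700+0.914200+0.910100))/(1+1361/36489) = 8639/10000 ≈ 0.863900

1 1 9607/10000
2 2 4571/5000
3 3 9101/10000
4 4 8639/10000
s(3y) = (1/(9101/10000) − 1)/(3) = 899/27303 ≈ 3.2927%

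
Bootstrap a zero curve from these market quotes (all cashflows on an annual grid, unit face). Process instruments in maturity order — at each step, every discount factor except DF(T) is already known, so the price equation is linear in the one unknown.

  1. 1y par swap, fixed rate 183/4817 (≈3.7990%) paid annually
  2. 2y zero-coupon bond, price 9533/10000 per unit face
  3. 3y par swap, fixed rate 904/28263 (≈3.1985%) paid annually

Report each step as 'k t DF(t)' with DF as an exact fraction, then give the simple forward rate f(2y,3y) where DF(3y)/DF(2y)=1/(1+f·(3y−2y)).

step 1 [1y] swap r/1=183/4817: DF=(1 − 183/4817·(0))/(1+183/4817) = 4817/5000 ≈ 0.963400
step 2 [2y] zero: DF = P = 9533/10000 ≈ 0.953300
step 3 [3y] swap r/1=904/28263: DF=(1 − 904/28263·(0.963400+0.953300))/(1+904/28263) = 1137/1250 ≈ 0.909600

1 1 4817/5000
2 2 9533/10000
3 3 1137/1250
f(2y,3y) = ((9533/10000)/(1137/1250) − 1)/(1) = 437/9096 ≈ 4.8043%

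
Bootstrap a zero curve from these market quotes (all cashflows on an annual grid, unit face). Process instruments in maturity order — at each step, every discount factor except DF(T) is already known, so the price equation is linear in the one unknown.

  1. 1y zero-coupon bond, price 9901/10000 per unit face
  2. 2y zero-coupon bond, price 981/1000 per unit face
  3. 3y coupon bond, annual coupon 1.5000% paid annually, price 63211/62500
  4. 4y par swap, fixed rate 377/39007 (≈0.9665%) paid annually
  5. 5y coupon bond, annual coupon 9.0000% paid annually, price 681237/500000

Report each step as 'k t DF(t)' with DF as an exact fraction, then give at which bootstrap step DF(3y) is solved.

1 1 9901/10000
2 2 981/1000
3 3 9673/10000
4 4 9623/10000
5 5 9279/10000
DF(3y) is solved at step 3

step 1 [1y] zero: DF = P = 9901/10000 ≈ 0.990100
step 2 [2y] zero: DF = P = 981/1000 ≈ 0.981000
step 3 [3y] bond c/1=3/200: DF=(63211/62500 − 3/200·(0.990100+0.981000))/(1+3/200) = 9673/10000 ≈ 0.967300
step 4 [4y] swap r/1=377/39007: DF=(1 − 377/39007·(0.990100+0.981000+0.967300))/(1+377/39007) = 9623/10000 ≈ 0.962300
step 5 [5y] bond c/1=9/100: DF=(681237/500000 − 9/100·(0.990100+0.981000+0.967300+0.962300))/(1+9/100) = 9279/10000 ≈ 0.927900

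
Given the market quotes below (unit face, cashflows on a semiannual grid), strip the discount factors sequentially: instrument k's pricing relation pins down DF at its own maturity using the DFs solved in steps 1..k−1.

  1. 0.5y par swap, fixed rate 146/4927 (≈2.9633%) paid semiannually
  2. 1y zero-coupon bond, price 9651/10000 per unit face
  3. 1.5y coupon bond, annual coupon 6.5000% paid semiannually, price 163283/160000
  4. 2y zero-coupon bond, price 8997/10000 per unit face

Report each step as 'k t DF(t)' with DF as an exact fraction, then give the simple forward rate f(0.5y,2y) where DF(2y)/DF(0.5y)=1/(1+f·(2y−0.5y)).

1 1/2 4927/5000
2 1 9651/10000
3 3/2 927/1000
4 2 8997/10000
f(0.5y,2y) = ((4927/5000)/(8997/10000) − 1)/(3/2) = 1714/26991 ≈ 6.3503%

step 1 [0.5y] swap r/2=73/4927: DF=(1 − 73/4927·(0))/(1+73/4927) = 4927/5000 ≈ 0.985400
step 2 [1y] zero: DF = P = 9651/10000 ≈ 0.965100
step 3 [1.5y] bond c/2=13/400: DF=(163283/160000 − 13/400·(0.985400+0.965100))/(1+13/400) = 927/1000 ≈ 0.927000
step 4 [2y] zero: DF = P = 8997/10000 ≈ 0.899700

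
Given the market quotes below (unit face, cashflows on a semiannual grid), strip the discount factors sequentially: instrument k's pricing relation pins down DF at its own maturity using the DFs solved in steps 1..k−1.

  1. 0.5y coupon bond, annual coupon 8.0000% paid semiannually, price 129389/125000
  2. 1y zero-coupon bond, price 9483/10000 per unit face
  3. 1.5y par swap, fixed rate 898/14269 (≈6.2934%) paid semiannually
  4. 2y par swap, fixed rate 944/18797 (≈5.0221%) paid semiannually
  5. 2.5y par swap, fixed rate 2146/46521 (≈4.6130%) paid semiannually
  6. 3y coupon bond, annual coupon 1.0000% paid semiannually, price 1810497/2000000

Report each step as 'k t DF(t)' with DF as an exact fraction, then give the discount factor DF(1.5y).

1 1/2 9953/10000
2 1 9483/10000
3 3/2 4551/5000
4 2 566/625
5 5/2 8927/10000
6 3 1097/1250
DF(1.5y) = 4551/5000 ≈ 0.910200

step 1 [0.5y] bond c/2=1/25: DF=(129389/125000 − 1/25·(0))/(1+1/25) = 9953/10000 ≈ 0.995300
step 2 [1y] zero: DF = P = 9483/10000 ≈ 0.948300
step 3 [1.5y] swap r/2=449/14269: DF=(1 − 449/14269·(0.995300+0.948300))/(1+449/14269) = 4551/5000 ≈ 0.910200
step 4 [2y] swap r/2=472/18797: DF=(1 − 472/18797·(0.995300+0.948300+0.910200))/(1+472/18797) = 566/625 ≈ 0.905600
step 5 [2.5y] swap r/2=1073/46521: DF=(1 − 1073/46521·(0.995300+0.948300+0.910200+0.905600))/(1+1073/46521) = 8927/10000 ≈ 0.892700
step 6 [3y] bond c/2=1/200: DF=(1810497/2000000 − 1/200·(0.995300+0.948300+0.910200+0.905600+0.892700))/(1+1/200) = 1097/1250 ≈ 0.877600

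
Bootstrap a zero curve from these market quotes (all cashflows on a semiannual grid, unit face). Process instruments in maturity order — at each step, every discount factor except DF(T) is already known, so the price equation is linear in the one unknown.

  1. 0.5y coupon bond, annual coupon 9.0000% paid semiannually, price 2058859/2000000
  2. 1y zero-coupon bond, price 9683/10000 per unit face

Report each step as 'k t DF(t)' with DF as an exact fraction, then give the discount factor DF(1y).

step 1 [0.5y] bond c/2=9/200: DF=(2058859/2000000 − 9/200·(0))/(1+9/200) = 9851/10000 ≈ 0.985100
step 2 [1y] zero: DF = P = 9683/10000 ≈ 0.968300

1 1/2 9851/10000
2 1 9683/10000
DF(1y) = 9683/10000 ≈ 0.968300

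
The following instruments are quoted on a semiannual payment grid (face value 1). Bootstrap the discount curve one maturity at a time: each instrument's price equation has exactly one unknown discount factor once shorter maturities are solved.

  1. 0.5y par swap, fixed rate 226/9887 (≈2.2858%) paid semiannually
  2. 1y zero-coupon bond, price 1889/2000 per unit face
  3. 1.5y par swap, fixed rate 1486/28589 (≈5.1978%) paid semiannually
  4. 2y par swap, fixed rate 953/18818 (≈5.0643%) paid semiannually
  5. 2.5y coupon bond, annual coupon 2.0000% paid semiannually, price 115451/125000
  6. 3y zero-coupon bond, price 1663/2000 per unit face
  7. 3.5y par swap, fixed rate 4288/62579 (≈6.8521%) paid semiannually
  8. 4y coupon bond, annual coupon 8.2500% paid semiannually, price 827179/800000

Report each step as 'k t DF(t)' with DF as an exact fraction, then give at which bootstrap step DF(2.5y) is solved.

1 1/2 9887/10000
2 1 1889/2000
3 3/2 9257/10000
4 2 9047/10000
5 5/2 2193/2500
6 3 1663/2000
7 7/2 491/625
8 4 7451/10000
DF(2.5y) is solved at step 5

step 1 [0.5y] swap r/2=113/9887: DF=(1 − 113/9887·(0))/(1+113/9887) = 9887/10000 ≈ 0.988700
step 2 [1y] zero: DF = P = 1889/2000 ≈ 0.944500
step 3 [1.5y] swap r/2=743/28589: DF=(1 − 743/28589·(0.988700+0.944500))/(1+743/28589) = 9257/10000 ≈ 0.925700
step 4 [2y] swap r/2=953/37636: DF=(1 − 953/37636·(0.988700+0.944500+0.925700))/(1+953/37636) = 9047/10000 ≈ 0.904700
step 5 [2.5y] bond c/2=1/100: DF=(115451/125000 − 1/100·(0.988700+0.944500+0.925700+0.904700))/(1+1/100) = 2193/2500 ≈ 0.877200
step 6 [3y] zero: DF = P = 1663/2000 ≈ 0.831500
step 7 [3.5y] swap r/2=2144/62579: DF=(1 − 2144/62579·(0.988700+0.944500+0.925700+0.904700+0.877200+0.831500))/(1+2144/62579) = 491/625 ≈ 0.785600
step 8 [4y] bond c/2=33/800: DF=(827179/800000 − 33/800·(0.988700+0.944500+0.925700+0.904700+0.877200+0.831500+0.785600))/(1+33/800) = 7451/10000 ≈ 0.745100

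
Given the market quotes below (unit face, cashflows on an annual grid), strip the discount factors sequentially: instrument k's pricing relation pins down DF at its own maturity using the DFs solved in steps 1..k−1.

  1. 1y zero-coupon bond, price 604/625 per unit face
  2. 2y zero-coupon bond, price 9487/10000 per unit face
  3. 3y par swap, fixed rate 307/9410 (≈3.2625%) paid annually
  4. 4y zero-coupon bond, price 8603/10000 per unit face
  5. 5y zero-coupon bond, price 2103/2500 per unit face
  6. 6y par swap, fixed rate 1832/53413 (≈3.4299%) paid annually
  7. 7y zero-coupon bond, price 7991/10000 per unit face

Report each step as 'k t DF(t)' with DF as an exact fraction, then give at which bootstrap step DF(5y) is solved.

step 1 [1y] zero: DF = P = 604/625 ≈ 0.966400
step 2 [2y] zero: DF = P = 9487/10000 ≈ 0.948700
step 3 [3y] swap r/1=307/9410: DF=(1 − 307/9410·(0.966400+0.948700))/(1+307/9410) = 9079/10000 ≈ 0.907900
step 4 [4y] zero: DF = P = 8603/10000 ≈ 0.860300
step 5 [5y] zero: DF = P = 2103/2500 ≈ 0.841200
step 6 [6y] swap r/1=1832/53413: DF=(1 − 1832/53413·(0.966400+0.948700+0.907900+0.860300+0.841200))/(1+1832/53413) = 1021/1250 ≈ 0.816800
step 7 [7y] zero: DF = P = 7991/10000 ≈ 0.799100

1 1 604/625
2 2 9487/10000
3 3 9079/10000
4 4 8603/10000
5 5 2103/2500
6 6 1021/1250
7 7 7991/10000
DF(5y) is solved at step 5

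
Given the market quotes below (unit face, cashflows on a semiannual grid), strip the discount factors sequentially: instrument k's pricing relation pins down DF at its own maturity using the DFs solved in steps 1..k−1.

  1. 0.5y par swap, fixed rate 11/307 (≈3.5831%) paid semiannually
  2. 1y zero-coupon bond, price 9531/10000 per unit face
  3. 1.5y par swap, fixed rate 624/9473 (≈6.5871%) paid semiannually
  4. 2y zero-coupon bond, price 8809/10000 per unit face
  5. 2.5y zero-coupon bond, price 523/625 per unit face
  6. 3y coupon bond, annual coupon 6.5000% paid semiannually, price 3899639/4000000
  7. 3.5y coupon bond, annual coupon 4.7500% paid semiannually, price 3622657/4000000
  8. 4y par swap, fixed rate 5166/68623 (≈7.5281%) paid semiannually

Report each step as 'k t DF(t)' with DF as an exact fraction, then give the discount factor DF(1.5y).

step 1 [0.5y] swap r/2=11/614: DF=(1 − 11/614·(0))/(1+11/614) = 614/625 ≈ 0.982400
step 2 [1y] zero: DF = P = 9531/10000 ≈ 0.953100
step 3 [1.5y] swap r/2=312/9473: DF=(1 − 312/9473·(0.982400+0.953100))/(1+312/9473) = 1133/1250 ≈ 0.906400
step 4 [2y] zero: DF = P = 8809/10000 ≈ 0.880900
step 5 [2.5y] zero: DF = P = 523/625 ≈ 0.836800
step 6 [3y] bond c/2=13/400: DF=(3899639/4000000 − 13/400·(0.982400+0.953100+0.906400+0.880900+0.836800))/(1+13/400) = 8007/10000 ≈ 0.800700
step 7 [3.5y] bond c/2=19/800: DF=(3622657/4000000 − 19/800·(0.982400+0.953100+0.906400+0.880900+0.836800+0.800700))/(1+19/800) = 7603/10000 ≈ 0.760300
step 8 [4y] swap r/2=2583/68623: DF=(1 − 2583/68623·(0.982400+0.953100+0.906400+0.880900+0.836800+0.800700+0.760300))/(1+2583/68623) = 7417/10000 ≈ 0.741700

1 1/2 614/625
2 1 9531/10000
3 3/2 1133/1250
4 2 8809/10000
5 5/2 523/625
6 3 8007/10000
7 7/2 7603/10000
8 4 7417/10000
DF(1.5y) = 1133/1250 ≈ 0.906400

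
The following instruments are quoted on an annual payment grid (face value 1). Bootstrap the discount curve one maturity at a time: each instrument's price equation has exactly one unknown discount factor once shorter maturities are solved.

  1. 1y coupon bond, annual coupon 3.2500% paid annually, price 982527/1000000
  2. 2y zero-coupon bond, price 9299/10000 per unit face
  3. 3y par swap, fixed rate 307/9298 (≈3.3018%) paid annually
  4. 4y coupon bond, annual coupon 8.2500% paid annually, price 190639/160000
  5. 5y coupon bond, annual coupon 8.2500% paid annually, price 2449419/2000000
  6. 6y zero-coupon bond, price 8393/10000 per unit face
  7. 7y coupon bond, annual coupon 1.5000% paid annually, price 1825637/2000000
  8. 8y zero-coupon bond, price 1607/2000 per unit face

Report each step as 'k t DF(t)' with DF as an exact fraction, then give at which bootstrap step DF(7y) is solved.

1 1 2379/2500
2 2 9299/10000
3 3 9079/10000
4 4 8881/10000
5 5 8511/10000
6 6 8393/10000
7 7 41/50
8 8 1607/2000
DF(7y) is solved at step 7

step 1 [1y] bond c/1=13/400: DF=(982527/1000000 − 13/400·(0))/(1+13/400) = 2379/2500 ≈ 0.951600
step 2 [2y] zero: DF = P = 9299/10000 ≈ 0.929900
step 3 [3y] swap r/1=307/9298: DF=(1 − 307/9298·(0.951600+0.929900))/(1+307/9298) = 9079/10000 ≈ 0.907900
step 4 [4y] bond c/1=33/400: DF=(190639/160000 − 33/400·(0.951600+0.929900+0.907900))/(1+33/400) = 8881/10000 ≈ 0.888100
step 5 [5y] bond c/1=33/400: DF=(2449419/2000000 − 33/400·(0.951600+0.929900+0.907900+0.888100))/(1+33/400) = 8511/10000 ≈ 0.851100
step 6 [6y] zero: DF = P = 8393/10000 ≈ 0.839300
step 7 [7y] bond c/1=3/200: DF=(1825637/2000000 − 3/200·(0.951600+0.929900+0.907900+0.888100+0.851100+0.839300))/(1+3/200) = 41/50 ≈ 0.820000
step 8 [8y] zero: DF = P = 1607/2000 ≈ 0.803500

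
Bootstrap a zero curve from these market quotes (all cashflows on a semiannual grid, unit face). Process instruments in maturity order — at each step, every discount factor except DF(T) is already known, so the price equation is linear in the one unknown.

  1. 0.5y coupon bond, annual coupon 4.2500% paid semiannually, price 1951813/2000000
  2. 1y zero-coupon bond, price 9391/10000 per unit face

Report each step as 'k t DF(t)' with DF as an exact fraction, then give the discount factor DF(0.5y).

step 1 [0.5y] bond c/2=17/800: DF=(1951813/2000000 − 17/800·(0))/(1+17/800) = 2389/2500 ≈ 0.955600
step 2 [1y] zero: DF = P = 9391/10000 ≈ 0.939100

1 1/2 2389/2500
2 1 9391/10000
DF(0.5y) = 2389/2500 ≈ 0.955600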